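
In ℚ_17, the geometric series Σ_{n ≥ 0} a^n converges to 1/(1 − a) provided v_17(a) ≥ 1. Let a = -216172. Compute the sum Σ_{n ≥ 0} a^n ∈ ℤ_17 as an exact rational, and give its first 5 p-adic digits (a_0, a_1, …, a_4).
Σ a^n = 1/(1 − a) = 1/216173;  first 5 digits = (1, 0, 0, 7, 14)

v_17(a) = 3 ≥ 1, so the series converges in ℤ_17 to 1/(1 − a) = 1/(1 − (-216172)) = 1/216173. Expand this rational in ℤ_17: compute digits iteratively via d_i = x_i mod 17, x_{i+1} = (x_i − d_i)/17. The first 5 digits are (1, 0, 0, 7, 14).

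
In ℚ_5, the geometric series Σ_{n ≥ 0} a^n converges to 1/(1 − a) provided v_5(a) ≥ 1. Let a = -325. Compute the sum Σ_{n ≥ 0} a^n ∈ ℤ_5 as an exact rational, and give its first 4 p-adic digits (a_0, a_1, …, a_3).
Σ a^n = 1/(1 − a) = 1/326;  first 4 digits = (1, 0, 2, 2)

v_5(a) = 2 ≥ 1, so the series converges in ℤ_5 to 1/(1 − a) = 1/(1 − (-325)) = 1/326. Expand this rational in ℤ_5: compute digits iteratively via d_i = x_i mod 5, x_{i+1} = (x_i − d_i)/5. The first 4 digits are (1, 0, 2, 2).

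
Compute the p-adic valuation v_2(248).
v_2(248) = 3

v_2(n) is the largest exponent k such that 2^k divides n. Factor out: 248 = 2^3 · 31. (Sign doesn't affect v_p.) So v_2(248) = 3.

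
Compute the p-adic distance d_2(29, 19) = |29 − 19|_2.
d_2(29, 19) = 1/2

Step 1 — x − y = 29 − 19 = 10. Step 2 — v_2(10) = 1 (factor: 10 = (2^1 · 5); the sign does not affect v_p). Step 3 — |x − y|_2 = 2^{-1} = 1/2.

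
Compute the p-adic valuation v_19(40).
v_19(40) = 0

v_19(n) is the largest exponent k such that 19^k divides n. Factor out: 40 = 19^0 · 40. (Sign doesn't affect v_p.) So v_19(40) = 0.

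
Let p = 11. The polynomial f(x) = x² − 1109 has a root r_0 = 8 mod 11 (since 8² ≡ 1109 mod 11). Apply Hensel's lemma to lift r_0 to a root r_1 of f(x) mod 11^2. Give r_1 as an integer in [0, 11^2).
r_1 = 96 (mod 121)

Hensel's recurrence: r_{i+1} = r_i − f(r_i)·(f′(r_i))^{-1} mod 11^{i+2}, with f′(x) = 2x. Iterate:
  r_0 = 8 (mod 11)
  r_1 = 96 (mod 121)
Final: r_1 = 96, and one checks f(r_1) ≡ 0 mod 11^2.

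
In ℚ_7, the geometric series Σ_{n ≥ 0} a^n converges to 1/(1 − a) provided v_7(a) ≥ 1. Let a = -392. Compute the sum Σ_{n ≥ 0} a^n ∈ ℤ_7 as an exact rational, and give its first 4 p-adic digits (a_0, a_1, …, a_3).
Σ a^n = 1/(1 − a) = 1/393;  first 4 digits = (1, 0, 6, 5)

v_7(a) = 2 ≥ 1, so the series converges in ℤ_7 to 1/(1 − a) = 1/(1 − (-392)) = 1/393. Expand this rational in ℤ_7: compute digits iteratively via d_i = x_i mod 7, x_{i+1} = (x_i − d_i)/7. The first 4 digits are (1, 0, 6, 5).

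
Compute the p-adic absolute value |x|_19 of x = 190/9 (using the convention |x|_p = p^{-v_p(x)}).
|190/9|_19 = 1/19

Step 1 — compute v_19(x) by factoring powers of 19 out of the numerator and denominator: v_19(190/9) = 1. Step 2 — apply |x|_p = p^{-v_p(x)} = 19^{-1} = 1/19.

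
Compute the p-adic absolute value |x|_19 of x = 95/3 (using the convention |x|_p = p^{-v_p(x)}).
|95/3|_19 = 1/19

Step 1 — compute v_19(x) by factoring powers of 19 out of the numerator and denominator: v_19(95/3) = 1. Step 2 — apply |x|_p = p^{-v_p(x)} = 19^{-1} = 1/19.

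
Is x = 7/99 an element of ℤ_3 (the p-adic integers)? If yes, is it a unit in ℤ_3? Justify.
x ∉ ℤ_3 (v_3(x) = -2 < 0)

ℤ_3 = {x ∈ ℚ_3 : v_3(x) ≥ 0} and ℤ_3^× = {x ∈ ℤ_3 : v_3(x) = 0}. Here v_3(7/99) = v_3(num) − v_3(den) = -2; compare against these criteria.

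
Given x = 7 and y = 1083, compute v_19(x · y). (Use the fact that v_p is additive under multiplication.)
v_19(7581) = 2

v_p(x) = 0 (factor: 7 = 19^0 · 7); v_p(y) = 2 (factor: 1083 = 19^2 · 3). Additivity: v_p(xy) = v_p(x) + v_p(y) = 0 + 2 = 2. (Direct check: xy = 7581 = 19^2 · (21).)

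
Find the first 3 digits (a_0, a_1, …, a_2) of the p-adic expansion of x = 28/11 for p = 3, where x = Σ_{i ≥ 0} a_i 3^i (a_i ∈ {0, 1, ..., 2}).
(a_0, …, a_2) = (2, 1, 0)

v_3(28/11) = 0 (numerator and denominator both coprime to 3), so x ∈ ℤ_3^×. Compute digits iteratively via a_i = x_i mod 3, x_{i+1} = (x_i − a_i)/3, with x_0 = x:
  x_0 = 28/11;  a_0 = 2;  x_1 = (x_0 − 2)/3 = 2/11
  x_1 = 2/11;  a_1 = 1;  x_2 = (x_1 − 1)/3 = -3/11
  x_2 = -3/11;  a_2 = 0;  x_3 = (x_2 − 0)/3 = -1/11
Digits: (2, 1, 0).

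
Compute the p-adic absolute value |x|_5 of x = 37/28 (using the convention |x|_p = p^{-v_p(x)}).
|37/28|_5 = 1

Step 1 — compute v_5(x) by factoring powers of 5 out of the numerator and denominator: v_5(37/28) = 0. Step 2 — apply |x|_p = p^{-v_p(x)} = 5^{0} = 1.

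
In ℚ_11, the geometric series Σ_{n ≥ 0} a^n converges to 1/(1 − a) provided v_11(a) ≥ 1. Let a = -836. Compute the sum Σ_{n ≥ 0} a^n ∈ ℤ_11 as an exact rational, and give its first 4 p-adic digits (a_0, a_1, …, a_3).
Σ a^n = 1/(1 − a) = 1/837;  first 4 digits = (1, 1, 5, 8)

v_11(a) = 1 ≥ 1, so the series converges in ℤ_11 to 1/(1 − a) = 1/(1 − (-836)) = 1/837. Expand this rational in ℤ_11: compute digits iteratively via d_i = x_i mod 11, x_{i+1} = (x_i − d_i)/11. The first 4 digits are (1, 1, 5, 8).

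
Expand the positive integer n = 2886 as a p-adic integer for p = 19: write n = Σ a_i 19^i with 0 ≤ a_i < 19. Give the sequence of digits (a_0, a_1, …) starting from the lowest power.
(a_0, a_1, …) = (17, 18, 7)

Repeated division by 19 gives the digits low-to-high: 2886 = 17 + 18·19^1 + 7·19^2. Digit sequence: (17, 18, 7).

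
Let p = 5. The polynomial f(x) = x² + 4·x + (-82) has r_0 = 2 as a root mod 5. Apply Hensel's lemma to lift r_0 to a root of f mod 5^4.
r_3 = 92 (mod 625)

Hensel: r_{i+1} = r_i − f(r_i)·(f′(r_i))^{-1} mod 5^{i+2}, f′(x) = 2x + 4. Iterate:
  r_0 = 2 (mod 5)
  r_1 = 17 (mod 25)
  r_2 = 92 (mod 125)
  r_3 = 92 (mod 625)
Final: r = 92 satisfies f(r) ≡ 0 mod 5^4.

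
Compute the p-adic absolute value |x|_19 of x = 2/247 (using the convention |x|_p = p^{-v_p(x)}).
|2/247|_19 = 19

Step 1 — compute v_19(x) by factoring powers of 19 out of the numerator and denominator: v_19(2/247) = -1. Step 2 — apply |x|_p = p^{-v_p(x)} = 19^{1} = 19.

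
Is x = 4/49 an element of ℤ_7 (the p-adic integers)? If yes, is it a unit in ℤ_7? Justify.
x ∉ ℤ_7 (v_7(x) = -2 < 0)

ℤ_7 = {x ∈ ℚ_7 : v_7(x) ≥ 0} and ℤ_7^× = {x ∈ ℤ_7 : v_7(x) = 0}. Here v_7(4/49) = v_7(num) − v_7(den) = -2; compare against these criteria.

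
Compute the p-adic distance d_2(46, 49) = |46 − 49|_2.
d_2(46, 49) = 1

Step 1 — x − y = 46 − 49 = -3. Step 2 — v_2(-3) = 0 (factor: -3 = −(2^0 · 3); the sign does not affect v_p). Step 3 — |x − y|_2 = 2^{0} = 1.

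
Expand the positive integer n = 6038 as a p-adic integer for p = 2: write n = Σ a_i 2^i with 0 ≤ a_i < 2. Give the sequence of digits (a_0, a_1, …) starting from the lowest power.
(a_0, a_1, …) = (0, 1, 1, 0, 1, 0, 0, 1, 1, 1, 1, 0, 1)

Repeated division by 2 gives the digits low-to-high: 6038 = 1·2^1 + 1·2^2 + 1·2^4 + 1·2^7 + 1·2^8 + 1·2^9 + 1·2^10 + 1·2^12. Digit sequence: (0, 1, 1, 0, 1, 0, 0, 1, 1, 1, 1, 0, 1).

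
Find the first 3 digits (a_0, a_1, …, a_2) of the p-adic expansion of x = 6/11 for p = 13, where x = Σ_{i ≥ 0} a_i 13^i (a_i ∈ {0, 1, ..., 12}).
(a_0, …, a_2) = (10, 4, 2)

v_13(6/11) = 0 (numerator and denominator both coprime to 13), so x ∈ ℤ_13^×. Compute digits iteratively via a_i = x_i mod 13, x_{i+1} = (x_i − a_i)/13, with x_0 = x:
  x_0 = 6/11;  a_0 = 10;  x_1 = (x_0 − 10)/13 = -8/11
  x_1 = -8/11;  a_1 = 4;  x_2 = (x_1 − 4)/13 = -4/11
  x_2 = -4/11;  a_2 = 2;  x_3 = (x_2 − 2)/13 = -2/11
Digits: (10, 4, 2).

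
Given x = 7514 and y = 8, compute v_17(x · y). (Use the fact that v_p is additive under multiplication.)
v_17(60112) = 2

v_p(x) = 2 (factor: 7514 = 17^2 · 26); v_p(y) = 0 (factor: 8 = 17^0 · 8). Additivity: v_p(xy) = v_p(x) + v_p(y) = 2 + 0 = 2. (Direct check: xy = 60112 = 17^2 · (208).)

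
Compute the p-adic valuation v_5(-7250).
v_5(-7250) = 3

v_5(n) is the largest exponent k such that 5^k divides n. Factor out: -7250 = -5^3 · 58. (Sign doesn't affect v_p.) So v_5(-7250) = 3.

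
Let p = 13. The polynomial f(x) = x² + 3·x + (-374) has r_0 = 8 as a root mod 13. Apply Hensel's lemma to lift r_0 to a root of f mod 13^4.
r_3 = 9745 (mod 28561)

Hensel: r_{i+1} = r_i − f(r_i)·(f′(r_i))^{-1} mod 13^{i+2}, f′(x) = 2x + 3. Iterate:
  r_0 = 8 (mod 13)
  r_1 = 112 (mod 169)
  r_2 = 957 (mod 2197)
  r_3 = 9745 (mod 28561)
Final: r = 9745 satisfies f(r) ≡ 0 mod 13^4.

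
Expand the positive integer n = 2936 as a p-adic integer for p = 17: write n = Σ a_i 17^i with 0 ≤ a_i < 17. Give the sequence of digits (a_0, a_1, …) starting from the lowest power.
(a_0, a_1, …) = (12, 2, 10)

Repeated division by 17 gives the digits low-to-high: 2936 = 12 + 2·17^1 + 10·17^2. Digit sequence: (12, 2, 10).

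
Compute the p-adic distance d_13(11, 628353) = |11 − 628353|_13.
d_13(11, 628353) = 1/28561

Step 1 — x − y = 11 − 628353 = -628342. Step 2 — v_13(-628342) = 4 (factor: -628342 = −(13^4 · 22); the sign does not affect v_p). Step 3 — |x − y|_13 = 13^{-4} = 1/28561.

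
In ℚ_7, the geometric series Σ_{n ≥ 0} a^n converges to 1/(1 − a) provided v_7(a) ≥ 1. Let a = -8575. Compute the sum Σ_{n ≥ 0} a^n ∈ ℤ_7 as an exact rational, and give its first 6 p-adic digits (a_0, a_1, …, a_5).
Σ a^n = 1/(1 − a) = 1/8576;  first 6 digits = (1, 0, 0, 3, 3, 6)

v_7(a) = 3 ≥ 1, so the series converges in ℤ_7 to 1/(1 − a) = 1/(1 − (-8575)) = 1/8576. Expand this rational in ℤ_7: compute digits iteratively via d_i = x_i mod 7, x_{i+1} = (x_i − d_i)/7. The first 6 digits are (1, 0, 0, 3, 3, 6).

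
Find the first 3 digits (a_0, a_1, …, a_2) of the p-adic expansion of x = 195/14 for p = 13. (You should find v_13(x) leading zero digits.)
(a_0, …, a_2) = (0, 2, 12)

v_13(195/14) = 1, so a_0 = ... = a_0 = 0. Factor out: x = 13^1 · u with u = 15/14 a unit in ℤ_13. Expand u iteratively via a_{v+i} = u_i mod 13, u_{i+1} = (u_i − a_{v+i})/13:
  u_0 = 15/14;  a_1 = 2;  u_1 = (u_0 − 2)/13 = -1/14
  u_1 = -1/14;  a_2 = 12;  u_2 = (u_1 − 12)/13 = -13/14
Digits: (0, 2, 12).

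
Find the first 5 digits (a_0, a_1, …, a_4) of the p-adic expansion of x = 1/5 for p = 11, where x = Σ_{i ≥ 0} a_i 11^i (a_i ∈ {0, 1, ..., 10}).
(a_0, …, a_4) = (9, 8, 8, 8, 8)

v_11(1/5) = 0 (numerator and denominator both coprime to 11), so x ∈ ℤ_11^×. Compute digits iteratively via a_i = x_i mod 11, x_{i+1} = (x_i − a_i)/11, with x_0 = x:
  x_0 = 1/5;  a_0 = 9;  x_1 = (x_0 − 9)/11 = -4/5
  x_1 = -4/5;  a_1 = 8;  x_2 = (x_1 − 8)/11 = -4/5
  x_2 = -4/5;  a_2 = 8;  x_3 = (x_2 − 8)/11 = -4/5
  x_3 = -4/5;  a_3 = 8;  x_4 = (x_3 − 8)/11 = -4/5
  x_4 = -4/5;  a_4 = 8;  x_5 = (x_4 − 8)/11 = -4/5
Digits: (9, 8, 8, 8, 8).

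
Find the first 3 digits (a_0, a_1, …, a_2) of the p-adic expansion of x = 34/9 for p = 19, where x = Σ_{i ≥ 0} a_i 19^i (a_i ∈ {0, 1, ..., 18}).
(a_0, …, a_2) = (8, 4, 4)

v_19(34/9) = 0 (numerator and denominator both coprime to 19), so x ∈ ℤ_19^×. Compute digits iteratively via a_i = x_i mod 19, x_{i+1} = (x_i − a_i)/19, with x_0 = x:
  x_0 = 34/9;  a_0 = 8;  x_1 = (x_0 − 8)/19 = -2/9
  x_1 = -2/9;  a_1 = 4;  x_2 = (x_1 − 4)/19 = -2/9
  x_2 = -2/9;  a_2 = 4;  x_3 = (x_2 − 4)/19 = -2/9
Digits: (8, 4, 4).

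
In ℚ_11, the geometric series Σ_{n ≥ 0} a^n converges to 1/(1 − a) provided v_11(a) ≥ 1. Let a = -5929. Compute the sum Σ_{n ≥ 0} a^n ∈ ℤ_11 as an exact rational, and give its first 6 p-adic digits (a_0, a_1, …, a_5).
Σ a^n = 1/(1 − a) = 1/5930;  first 6 digits = (1, 0, 6, 6, 2, 9)

v_11(a) = 2 ≥ 1, so the series converges in ℤ_11 to 1/(1 − a) = 1/(1 − (-5929)) = 1/5930. Expand this rational in ℤ_11: compute digits iteratively via d_i = x_i mod 11, x_{i+1} = (x_i − d_i)/11. The first 6 digits are (1, 0, 6, 6, 2, 9).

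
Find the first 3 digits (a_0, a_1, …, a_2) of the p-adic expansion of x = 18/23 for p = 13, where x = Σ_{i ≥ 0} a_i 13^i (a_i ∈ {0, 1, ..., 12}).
(a_0, …, a_2) = (7, 8, 5)

v_13(18/23) = 0 (numerator and denominator both coprime to 13), so x ∈ ℤ_13^×. Compute digits iteratively via a_i = x_i mod 13, x_{i+1} = (x_i − a_i)/13, with x_0 = x:
  x_0 = 18/23;  a_0 = 7;  x_1 = (x_0 − 7)/13 = -11/23
  x_1 = -11/23;  a_1 = 8;  x_2 = (x_1 − 8)/13 = -15/23
  x_2 = -15/23;  a_2 = 5;  x_3 = (x_2 − 5)/13 = -10/23
Digits: (7, 8, 5).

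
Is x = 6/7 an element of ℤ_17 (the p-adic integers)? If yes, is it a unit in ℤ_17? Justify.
x ∈ ℤ_17^× (unit); v_17(x) = 0

ℤ_17 = {x ∈ ℚ_17 : v_17(x) ≥ 0} and ℤ_17^× = {x ∈ ℤ_17 : v_17(x) = 0}. Here v_17(6/7) = v_17(num) − v_17(den) = 0; compare against these criteria.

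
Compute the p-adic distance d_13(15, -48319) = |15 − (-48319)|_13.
d_13(15, -48319) = 1/2197

Step 1 — x − y = 15 − (-48319) = 48334. Step 2 — v_13(48334) = 3 (factor: 48334 = (13^3 · 22); the sign does not affect v_p). Step 3 — |x − y|_13 = 13^{-3} = 1/2197.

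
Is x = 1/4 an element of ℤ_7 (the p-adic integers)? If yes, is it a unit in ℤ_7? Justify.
x ∈ ℤ_7^× (unit); v_7(x) = 0

ℤ_7 = {x ∈ ℚ_7 : v_7(x) ≥ 0} and ℤ_7^× = {x ∈ ℤ_7 : v_7(x) = 0}. Here v_7(1/4) = v_7(num) − v_7(den) = 0; compare against these criteria.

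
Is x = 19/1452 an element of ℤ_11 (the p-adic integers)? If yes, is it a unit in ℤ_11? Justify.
x ∉ ℤ_11 (v_11(x) = -2 < 0)

ℤ_11 = {x ∈ ℚ_11 : v_11(x) ≥ 0} and ℤ_11^× = {x ∈ ℤ_11 : v_11(x) = 0}. Here v_11(19/1452) = v_11(num) − v_11(den) = -2; compare against these criteria.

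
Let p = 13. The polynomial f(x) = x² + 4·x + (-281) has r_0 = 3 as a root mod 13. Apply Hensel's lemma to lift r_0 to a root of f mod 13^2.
r_1 = 29 (mod 169)

Hensel: r_{i+1} = r_i − f(r_i)·(f′(r_i))^{-1} mod 13^{i+2}, f′(x) = 2x + 4. Iterate:
  r_0 = 3 (mod 13)
  r_1 = 29 (mod 169)
Final: r = 29 satisfies f(r) ≡ 0 mod 13^2.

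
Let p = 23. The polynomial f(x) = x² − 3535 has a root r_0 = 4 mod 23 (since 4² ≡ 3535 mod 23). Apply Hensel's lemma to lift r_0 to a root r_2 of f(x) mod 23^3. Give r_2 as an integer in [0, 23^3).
r_2 = 9503 (mod 12167)

Hensel's recurrence: r_{i+1} = r_i − f(r_i)·(f′(r_i))^{-1} mod 23^{i+2}, with f′(x) = 2x. Iterate:
  r_0 = 4 (mod 23)
  r_1 = 510 (mod 529)
  r_2 = 9503 (mod 12167)
Final: r_2 = 9503, and one checks f(r_2) ≡ 0 mod 23^3.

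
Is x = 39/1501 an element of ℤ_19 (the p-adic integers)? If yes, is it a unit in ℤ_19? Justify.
x ∉ ℤ_19 (v_19(x) = -1 < 0)

ℤ_19 = {x ∈ ℚ_19 : v_19(x) ≥ 0} and ℤ_19^× = {x ∈ ℤ_19 : v_19(x) = 0}. Here v_19(39/1501) = v_19(num) − v_19(den) = -1; compare against these criteria.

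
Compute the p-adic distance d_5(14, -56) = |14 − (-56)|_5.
d_5(14, -56) = 1/5

Step 1 — x − y = 14 − (-56) = 70. Step 2 — v_5(70) = 1 (factor: 70 = (5^1 · 14); the sign does not affect v_p). Step 3 — |x − y|_5 = 5^{-1} = 1/5.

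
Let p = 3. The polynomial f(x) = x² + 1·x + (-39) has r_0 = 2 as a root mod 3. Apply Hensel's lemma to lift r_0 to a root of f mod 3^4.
r_3 = 50 (mod 81)

Hensel: r_{i+1} = r_i − f(r_i)·(f′(r_i))^{-1} mod 3^{i+2}, f′(x) = 2x + 1. Iterate:
  r_0 = 2 (mod 3)
  r_1 = 5 (mod 9)
  r_2 = 23 (mod 27)
  r_3 = 50 (mod 81)
Final: r = 50 satisfies f(r) ≡ 0 mod 3^4.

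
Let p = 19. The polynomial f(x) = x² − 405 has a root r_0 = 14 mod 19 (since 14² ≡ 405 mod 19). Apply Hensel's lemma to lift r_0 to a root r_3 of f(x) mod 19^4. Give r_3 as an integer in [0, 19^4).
r_3 = 30281 (mod 130321)

Hensel's recurrence: r_{i+1} = r_i − f(r_i)·(f′(r_i))^{-1} mod 19^{i+2}, with f′(x) = 2x. Iterate:
  r_0 = 14 (mod 19)
  r_1 = 318 (mod 361)
  r_2 = 2845 (mod 6859)
  r_3 = 30281 (mod 130321)
Final: r_3 = 30281, and one checks f(r_3) ≡ 0 mod 19^4.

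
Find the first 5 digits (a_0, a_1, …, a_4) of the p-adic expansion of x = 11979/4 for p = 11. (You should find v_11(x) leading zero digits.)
(a_0, …, a_4) = (0, 0, 0, 5, 8)

v_11(11979/4) = 3, so a_0 = ... = a_2 = 0. Factor out: x = 11^3 · u with u = 9/4 a unit in ℤ_11. Expand u iteratively via a_{v+i} = u_i mod 11, u_{i+1} = (u_i − a_{v+i})/11:
  u_0 = 9/4;  a_3 = 5;  u_1 = (u_0 − 5)/11 = -1/4
  u_1 = -1/4;  a_4 = 8;  u_2 = (u_1 − 8)/11 = -3/4
Digits: (0, 0, 0, 5, 8).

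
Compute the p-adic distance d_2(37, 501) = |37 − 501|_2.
d_2(37, 501) = 1/16

Step 1 — x − y = 37 − 501 = -464. Step 2 — v_2(-464) = 4 (factor: -464 = −(2^4 · 29); the sign does not affect v_p). Step 3 — |x − y|_2 = 2^{-4} = 1/16.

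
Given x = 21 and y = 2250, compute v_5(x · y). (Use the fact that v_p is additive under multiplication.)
v_5(47250) = 3

v_p(x) = 0 (factor: 21 = 5^0 · 21); v_p(y) = 3 (factor: 2250 = 5^3 · 18). Additivity: v_p(xy) = v_p(x) + v_p(y) = 0 + 3 = 3. (Direct check: xy = 47250 = 5^3 · (378).)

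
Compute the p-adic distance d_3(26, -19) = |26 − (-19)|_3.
d_3(26, -19) = 1/9

Step 1 — x − y = 26 − (-19) = 45. Step 2 — v_3(45) = 2 (factor: 45 = (3^2 · 5); the sign does not affect v_p). Step 3 — |x − y|_3 = 3^{-2} = 1/9.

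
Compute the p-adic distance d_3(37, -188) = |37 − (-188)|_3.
d_3(37, -188) = 1/9

Step 1 — x − y = 37 − (-188) = 225. Step 2 — v_3(225) = 2 (factor: 225 = (3^2 · 25); the sign does not affect v_p). Step 3 — |x − y|_3 = 3^{-2} = 1/9.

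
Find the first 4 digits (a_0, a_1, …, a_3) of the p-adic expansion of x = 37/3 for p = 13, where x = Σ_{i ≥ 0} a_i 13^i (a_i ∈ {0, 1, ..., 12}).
(a_0, …, a_3) = (8, 9, 8, 8)

v_13(37/3) = 0 (numerator and denominator both coprime to 13), so x ∈ ℤ_13^×. Compute digits iteratively via a_i = x_i mod 13, x_{i+1} = (x_i − a_i)/13, with x_0 = x:
  x_0 = 37/3;  a_0 = 8;  x_1 = (x_0 − 8)/13 = 1/3
  x_1 = 1/3;  a_1 = 9;  x_2 = (x_1 − 9)/13 = -2/3
  x_2 = -2/3;  a_2 = 8;  x_3 = (x_2 − 8)/13 = -2/3
  x_3 = -2/3;  a_3 = 8;  x_4 = (x_3 − 8)/13 = -2/3
Digits: (8, 9, 8, 8).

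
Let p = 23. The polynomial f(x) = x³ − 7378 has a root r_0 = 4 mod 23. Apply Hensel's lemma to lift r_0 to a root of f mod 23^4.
r_3 = 40691 (mod 279841)

Hensel: r_{i+1} = r_i − f(r_i)/f′(r_i) mod 23^{i+2}, where f′(x) = 3x². Iterate:
  r_0 = 4 (mod 23)
  r_1 = 487 (mod 529)
  r_2 = 4190 (mod 12167)
  r_3 = 40691 (mod 279841)
Final: r = 40691 with f(r) ≡ 0 mod 23^4.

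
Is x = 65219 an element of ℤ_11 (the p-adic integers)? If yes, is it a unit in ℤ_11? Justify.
x ∈ ℤ_11 but not a unit; v_11(x) = 3 > 0

ℤ_11 = {x ∈ ℚ_11 : v_11(x) ≥ 0} and ℤ_11^× = {x ∈ ℤ_11 : v_11(x) = 0}. Here v_11(65219) = v_11(num) − v_11(den) = 3; compare against these criteria.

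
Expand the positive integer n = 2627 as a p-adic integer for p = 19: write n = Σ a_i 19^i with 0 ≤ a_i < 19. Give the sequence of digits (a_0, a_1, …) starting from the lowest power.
(a_0, a_1, …) = (5, 5, 7)

Repeated division by 19 gives the digits low-to-high: 2627 = 5 + 5·19^1 + 7·19^2. Digit sequence: (5, 5, 7).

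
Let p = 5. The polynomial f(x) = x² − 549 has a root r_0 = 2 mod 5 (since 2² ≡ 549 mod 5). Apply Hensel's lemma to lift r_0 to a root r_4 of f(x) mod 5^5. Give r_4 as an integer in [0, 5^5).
r_4 = 1382 (mod 3125)

Hensel's recurrence: r_{i+1} = r_i − f(r_i)·(f′(r_i))^{-1} mod 5^{i+2}, with f′(x) = 2x. Iterate:
  r_0 = 2 (mod 5)
  r_1 = 7 (mod 25)
  r_2 = 7 (mod 125)
  r_3 = 132 (mod 625)
  r_4 = 1382 (mod 3125)
Final: r_4 = 1382, and one checks f(r_4) ≡ 0 mod 5^5.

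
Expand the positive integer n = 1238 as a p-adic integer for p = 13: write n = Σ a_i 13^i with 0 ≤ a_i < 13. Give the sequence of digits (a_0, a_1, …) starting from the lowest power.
(a_0, a_1, …) = (3, 4, 7)

Repeated division by 13 gives the digits low-to-high: 1238 = 3 + 4·13^1 + 7·13^2. Digit sequence: (3, 4, 7).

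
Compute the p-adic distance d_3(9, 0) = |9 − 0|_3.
d_3(9, 0) = 1/9

Step 1 — x − y = 9 − 0 = 9. Step 2 — v_3(9) = 2 (factor: 9 = (3^2 · 1); the sign does not affect v_p). Step 3 — |x − y|_3 = 3^{-2} = 1/9.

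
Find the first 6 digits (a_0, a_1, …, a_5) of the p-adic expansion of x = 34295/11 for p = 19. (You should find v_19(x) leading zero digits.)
(a_0, …, a_5) = (0, 0, 0, 16, 13, 1)

v_19(34295/11) = 3, so a_0 = ... = a_2 = 0. Factor out: x = 19^3 · u with u = 5/11 a unit in ℤ_19. Expand u iteratively via a_{v+i} = u_i mod 19, u_{i+1} = (u_i − a_{v+i})/19:
  u_0 = 5/11;  a_3 = 16;  u_1 = (u_0 − 16)/19 = -9/11
  u_1 = -9/11;  a_4 = 13;  u_2 = (u_1 − 13)/19 = -8/11
  u_2 = -8/11;  a_5 = 1;  u_3 = (u_2 − 1)/19 = -1/11
Digits: (0, 0, 0, 16, 13, 1).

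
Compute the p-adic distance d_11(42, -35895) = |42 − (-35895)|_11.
d_11(42, -35895) = 1/1331

Step 1 — x − y = 42 − (-35895) = 35937. Step 2 — v_11(35937) = 3 (factor: 35937 = (11^3 · 27); the sign does not affect v_p). Step 3 — |x − y|_11 = 11^{-3} = 1/1331.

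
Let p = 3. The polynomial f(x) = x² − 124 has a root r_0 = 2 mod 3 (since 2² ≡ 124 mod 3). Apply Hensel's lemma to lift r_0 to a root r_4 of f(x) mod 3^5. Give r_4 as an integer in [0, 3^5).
r_4 = 104 (mod 243)

Hensel's recurrence: r_{i+1} = r_i − f(r_i)·(f′(r_i))^{-1} mod 3^{i+2}, with f′(x) = 2x. Iterate:
  r_0 = 2 (mod 3)
  r_1 = 5 (mod 9)
  r_2 = 23 (mod 27)
  r_3 = 23 (mod 81)
  r_4 = 104 (mod 243)
Final: r_4 = 104, and one checks f(r_4) ≡ 0 mod 3^5.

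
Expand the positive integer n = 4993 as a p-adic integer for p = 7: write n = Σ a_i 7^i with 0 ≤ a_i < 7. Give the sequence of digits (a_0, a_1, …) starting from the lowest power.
(a_0, a_1, …) = (2, 6, 3, 0, 2)

Repeated division by 7 gives the digits low-to-high: 4993 = 2 + 6·7^1 + 3·7^2 + 2·7^4. Digit sequence: (2, 6, 3, 0, 2).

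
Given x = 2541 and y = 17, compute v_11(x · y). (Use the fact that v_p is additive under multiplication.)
v_11(43197) = 2

v_p(x) = 2 (factor: 2541 = 11^2 · 21); v_p(y) = 0 (factor: 17 = 11^0 · 17). Additivity: v_p(xy) = v_p(x) + v_p(y) = 2 + 0 = 2. (Direct check: xy = 43197 = 11^2 · (357).)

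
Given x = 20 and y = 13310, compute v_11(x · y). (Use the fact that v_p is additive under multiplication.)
v_11(266200) = 3

v_p(x) = 0 (factor: 20 = 11^0 · 20); v_p(y) = 3 (factor: 13310 = 11^3 · 10). Additivity: v_p(xy) = v_p(x) + v_p(y) = 0 + 3 = 3. (Direct check: xy = 266200 = 11^3 · (200).)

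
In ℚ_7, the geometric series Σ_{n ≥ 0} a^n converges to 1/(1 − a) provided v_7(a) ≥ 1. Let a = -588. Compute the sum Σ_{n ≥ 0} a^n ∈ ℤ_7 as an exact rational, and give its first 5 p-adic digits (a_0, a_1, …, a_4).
Σ a^n = 1/(1 − a) = 1/589;  first 5 digits = (1, 0, 2, 5, 3)

v_7(a) = 2 ≥ 1, so the series converges in ℤ_7 to 1/(1 − a) = 1/(1 − (-588)) = 1/589. Expand this rational in ℤ_7: compute digits iteratively via d_i = x_i mod 7, x_{i+1} = (x_i − d_i)/7. The first 5 digits are (1, 0, 2, 5, 3).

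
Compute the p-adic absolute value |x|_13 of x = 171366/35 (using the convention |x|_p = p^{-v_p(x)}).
|171366/35|_13 = 1/28561

Step 1 — compute v_13(x) by factoring powers of 13 out of the numerator and denominator: v_13(171366/35) = 4. Step 2 — apply |x|_p = p^{-v_p(x)} = 13^{-4} = 1/28561.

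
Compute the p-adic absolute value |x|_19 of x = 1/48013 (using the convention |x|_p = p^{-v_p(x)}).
|1/48013|_19 = 6859

Step 1 — compute v_19(x) by factoring powers of 19 out of the numerator and denominator: v_19(1/48013) = -3. Step 2 — apply |x|_p = p^{-v_p(x)} = 19^{3} = 6859.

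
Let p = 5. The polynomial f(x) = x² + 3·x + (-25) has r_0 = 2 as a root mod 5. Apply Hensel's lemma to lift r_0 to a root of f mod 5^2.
r_1 = 22 (mod 25)

Hensel: r_{i+1} = r_i − f(r_i)·(f′(r_i))^{-1} mod 5^{i+2}, f′(x) = 2x + 3. Iterate:
  r_0 = 2 (mod 5)
  r_1 = 22 (mod 25)
Final: r = 22 satisfies f(r) ≡ 0 mod 5^2.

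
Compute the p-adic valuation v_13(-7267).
v_13(-7267) = 2

v_13(n) is the largest exponent k such that 13^k divides n. Factor out: -7267 = -13^2 · 43. (Sign doesn't affect v_p.) So v_13(-7267) = 2.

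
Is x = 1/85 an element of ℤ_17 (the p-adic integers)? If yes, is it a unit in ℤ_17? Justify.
x ∉ ℤ_17 (v_17(x) = -1 < 0)

ℤ_17 = {x ∈ ℚ_17 : v_17(x) ≥ 0} and ℤ_17^× = {x ∈ ℤ_17 : v_17(x) = 0}. Here v_17(1/85) = v_17(num) − v_17(den) = -1; compare against these criteria.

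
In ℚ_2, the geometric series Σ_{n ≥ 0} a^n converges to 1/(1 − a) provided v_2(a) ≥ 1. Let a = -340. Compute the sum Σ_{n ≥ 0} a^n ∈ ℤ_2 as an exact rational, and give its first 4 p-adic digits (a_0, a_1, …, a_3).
Σ a^n = 1/(1 − a) = 1/341;  first 4 digits = (1, 0, 1, 1)

v_2(a) = 2 ≥ 1, so the series converges in ℤ_2 to 1/(1 − a) = 1/(1 − (-340)) = 1/341. Expand this rational in ℤ_2: compute digits iteratively via d_i = x_i mod 2, x_{i+1} = (x_i − d_i)/2. The first 4 digits are (1, 0, 1, 1).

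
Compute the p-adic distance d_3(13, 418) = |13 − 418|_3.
d_3(13, 418) = 1/81

Step 1 — x − y = 13 − 418 = -405. Step 2 — v_3(-405) = 4 (factor: -405 = −(3^4 · 5); the sign does not affect v_p). Step 3 — |x − y|_3 = 3^{-4} = 1/81.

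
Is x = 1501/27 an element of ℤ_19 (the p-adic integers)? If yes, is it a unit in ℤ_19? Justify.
x ∈ ℤ_19 but not a unit; v_19(x) = 1 > 0

ℤ_19 = {x ∈ ℚ_19 : v_19(x) ≥ 0} and ℤ_19^× = {x ∈ ℤ_19 : v_19(x) = 0}. Here v_19(1501/27) = v_19(num) − v_19(den) = 1; compare against these criteria.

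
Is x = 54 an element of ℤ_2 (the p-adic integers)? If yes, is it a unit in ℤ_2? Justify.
x ∈ ℤ_2 but not a unit; v_2(x) = 1 > 0

ℤ_2 = {x ∈ ℚ_2 : v_2(x) ≥ 0} and ℤ_2^× = {x ∈ ℤ_2 : v_2(x) = 0}. Here v_2(54) = v_2(num) − v_2(den) = 1; compare against these criteria.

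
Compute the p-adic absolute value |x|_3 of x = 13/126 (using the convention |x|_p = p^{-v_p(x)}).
|13/126|_3 = 9

Step 1 — compute v_3(x) by factoring powers of 3 out of the numerator and denominator: v_3(13/126) = -2. Step 2 — apply |x|_p = p^{-v_p(x)} = 3^{2} = 9.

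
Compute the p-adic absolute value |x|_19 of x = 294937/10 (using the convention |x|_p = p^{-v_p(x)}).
|294937/10|_19 = 1/6859

Step 1 — compute v_19(x) by factoring powers of 19 out of the numerator and denominator: v_19(294937/10) = 3. Step 2 — apply |x|_p = p^{-v_p(x)} = 19^{-3} = 1/6859.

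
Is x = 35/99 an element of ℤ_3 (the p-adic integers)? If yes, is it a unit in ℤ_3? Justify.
x ∉ ℤ_3 (v_3(x) = -2 < 0)

ℤ_3 = {x ∈ ℚ_3 : v_3(x) ≥ 0} and ℤ_3^× = {x ∈ ℤ_3 : v_3(x) = 0}. Here v_3(35/99) = v_3(num) − v_3(den) = -2; compare against these criteria.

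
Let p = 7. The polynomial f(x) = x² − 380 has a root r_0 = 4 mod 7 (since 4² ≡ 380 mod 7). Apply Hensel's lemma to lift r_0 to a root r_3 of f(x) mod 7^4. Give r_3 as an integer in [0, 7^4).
r_3 = 2181 (mod 2401)

Hensel's recurrence: r_{i+1} = r_i − f(r_i)·(f′(r_i))^{-1} mod 7^{i+2}, with f′(x) = 2x. Iterate:
  r_0 = 4 (mod 7)
  r_1 = 25 (mod 49)
  r_2 = 123 (mod 343)
  r_3 = 2181 (mod 2401)
Final: r_3 = 2181, and one checks f(r_3) ≡ 0 mod 7^4.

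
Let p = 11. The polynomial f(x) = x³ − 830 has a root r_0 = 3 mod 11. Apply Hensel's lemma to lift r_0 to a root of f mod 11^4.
r_3 = 6867 (mod 14641)

Hensel: r_{i+1} = r_i − f(r_i)/f′(r_i) mod 11^{i+2}, where f′(x) = 3x². Iterate:
  r_0 = 3 (mod 11)
  r_1 = 91 (mod 121)
  r_2 = 212 (mod 1331)
  r_3 = 6867 (mod 14641)
Final: r = 6867 with f(r) ≡ 0 mod 11^4.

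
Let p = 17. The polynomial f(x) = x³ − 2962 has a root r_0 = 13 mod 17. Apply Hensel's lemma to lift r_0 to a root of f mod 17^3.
r_2 = 914 (mod 4913)

Hensel: r_{i+1} = r_i − f(r_i)/f′(r_i) mod 17^{i+2}, where f′(x) = 3x². Iterate:
  r_0 = 13 (mod 17)
  r_1 = 47 (mod 289)
  r_2 = 914 (mod 4913)
Final: r = 914 with f(r) ≡ 0 mod 17^3.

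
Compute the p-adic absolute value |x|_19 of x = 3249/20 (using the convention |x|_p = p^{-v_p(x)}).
|3249/20|_19 = 1/361

Step 1 — compute v_19(x) by factoring powers of 19 out of the numerator and denominator: v_19(3249/20) = 2. Step 2 — apply |x|_p = p^{-v_p(x)} = 19^{-2} = 1/361.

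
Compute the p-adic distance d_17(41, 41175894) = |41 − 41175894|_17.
d_17(41, 41175894) = 1/1419857

Step 1 — x − y = 41 − 41175894 = -41175853. Step 2 — v_17(-41175853) = 5 (factor: -41175853 = −(17^5 · 29); the sign does not affect v_p). Step 3 — |x − y|_17 = 17^{-5} = 1/1419857.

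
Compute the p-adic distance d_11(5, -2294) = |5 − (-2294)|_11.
d_11(5, -2294) = 1/121

Step 1 — x − y = 5 − (-2294) = 2299. Step 2 — v_11(2299) = 2 (factor: 2299 = (11^2 · 19); the sign does not affect v_p). Step 3 — |x − y|_11 = 11^{-2} = 1/121.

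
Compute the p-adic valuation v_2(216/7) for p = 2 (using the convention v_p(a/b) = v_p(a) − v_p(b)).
v_2(216/7) = 3

Factor powers of 2 from the numerator and denominator of the reduced fraction: 216 = 2^3 · 27 and 7 = 2^0 · 7. Apply v_p(a/b) = v_p(a) − v_p(b): v_2(216/7) = 3 − 0 = 3.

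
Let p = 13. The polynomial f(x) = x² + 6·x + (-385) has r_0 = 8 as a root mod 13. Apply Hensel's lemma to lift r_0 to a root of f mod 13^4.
r_3 = 18065 (mod 28561)

Hensel: r_{i+1} = r_i − f(r_i)·(f′(r_i))^{-1} mod 13^{i+2}, f′(x) = 2x + 6. Iterate:
  r_0 = 8 (mod 13)
  r_1 = 151 (mod 169)
  r_2 = 489 (mod 2197)
  r_3 = 18065 (mod 28561)
Final: r = 18065 satisfies f(r) ≡ 0 mod 13^4.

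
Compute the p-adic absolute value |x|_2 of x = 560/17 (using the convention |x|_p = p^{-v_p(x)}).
|560/17|_2 = 1/16

Step 1 — compute v_2(x) by factoring powers of 2 out of the numerator and denominator: v_2(560/17) = 4. Step 2 — apply |x|_p = p^{-v_p(x)} = 2^{-4} = 1/16.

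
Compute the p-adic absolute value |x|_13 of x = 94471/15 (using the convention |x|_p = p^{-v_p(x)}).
|94471/15|_13 = 1/2197

Step 1 — compute v_13(x) by factoring powers of 13 out of the numerator and denominator: v_13(94471/15) = 3. Step 2 — apply |x|_p = p^{-v_p(x)} = 13^{-3} = 1/2197.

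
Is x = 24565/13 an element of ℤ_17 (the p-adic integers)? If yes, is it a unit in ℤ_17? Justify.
x ∈ ℤ_17 but not a unit; v_17(x) = 3 > 0

ℤ_17 = {x ∈ ℚ_17 : v_17(x) ≥ 0} and ℤ_17^× = {x ∈ ℤ_17 : v_17(x) = 0}. Here v_17(24565/13) = v_17(num) − v_17(den) = 3; compare against these criteria.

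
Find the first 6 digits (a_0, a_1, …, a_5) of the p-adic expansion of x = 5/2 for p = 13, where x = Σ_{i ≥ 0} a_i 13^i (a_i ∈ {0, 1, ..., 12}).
(a_0, …, a_5) = (9, 6, 6, 6, 6, 6)

v_13(5/2) = 0 (numerator and denominator both coprime to 13), so x ∈ ℤ_13^×. Compute digits iteratively via a_i = x_i mod 13, x_{i+1} = (x_i − a_i)/13, with x_0 = x:
  x_0 = 5/2;  a_0 = 9;  x_1 = (x_0 − 9)/13 = -1/2
  x_1 = -1/2;  a_1 = 6;  x_2 = (x_1 − 6)/13 = -1/2
  x_2 = -1/2;  a_2 = 6;  x_3 = (x_2 − 6)/13 = -1/2
  x_3 = -1/2;  a_3 = 6;  x_4 = (x_3 − 6)/13 = -1/2
  x_4 = -1/2;  a_4 = 6;  x_5 = (x_4 − 6)/13 = -1/2
  x_5 = -1/2;  a_5 = 6;  x_6 = (x_5 − 6)/13 = -1/2
Digits: (9, 6, 6, 6, 6, 6).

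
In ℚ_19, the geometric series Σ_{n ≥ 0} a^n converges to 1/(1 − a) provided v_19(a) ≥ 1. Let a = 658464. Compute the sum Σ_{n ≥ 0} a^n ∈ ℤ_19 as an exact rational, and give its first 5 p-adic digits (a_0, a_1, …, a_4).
Σ a^n = 1/(1 − a) = -1/658463;  first 5 digits = (1, 0, 0, 1, 5)

v_19(a) = 3 ≥ 1, so the series converges in ℤ_19 to 1/(1 − a) = 1/(1 − 658464) = -1/658463. Expand this rational in ℤ_19: compute digits iteratively via d_i = x_i mod 19, x_{i+1} = (x_i − d_i)/19. The first 5 digits are (1, 0, 0, 1, 5).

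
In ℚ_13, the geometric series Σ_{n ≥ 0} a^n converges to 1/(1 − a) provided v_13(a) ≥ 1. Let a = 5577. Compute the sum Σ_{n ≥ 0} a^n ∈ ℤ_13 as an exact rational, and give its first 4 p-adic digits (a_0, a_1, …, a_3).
Σ a^n = 1/(1 − a) = -1/5576;  first 4 digits = (1, 0, 7, 2)

v_13(a) = 2 ≥ 1, so the series converges in ℤ_13 to 1/(1 − a) = 1/(1 − 5577) = -1/5576. Expand this rational in ℤ_13: compute digits iteratively via d_i = x_i mod 13, x_{i+1} = (x_i − d_i)/13. The first 4 digits are (1, 0, 7, 2).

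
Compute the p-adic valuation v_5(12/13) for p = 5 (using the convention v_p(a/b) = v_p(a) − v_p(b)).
v_5(12/13) = 0

Factor powers of 5 from the numerator and denominator of the reduced fraction: 12 = 5^0 · 12 and 13 = 5^0 · 13. Apply v_p(a/b) = v_p(a) − v_p(b): v_5(12/13) = 0 − 0 = 0.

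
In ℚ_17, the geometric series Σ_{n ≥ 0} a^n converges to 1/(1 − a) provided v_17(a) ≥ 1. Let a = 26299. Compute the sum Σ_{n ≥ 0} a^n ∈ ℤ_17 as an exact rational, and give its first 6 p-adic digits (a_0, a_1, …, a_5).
Σ a^n = 1/(1 − a) = -1/26298;  first 6 digits = (1, 0, 6, 5, 2, 11)

v_17(a) = 2 ≥ 1, so the series converges in ℤ_17 to 1/(1 − a) = 1/(1 − 26299) = -1/26298. Expand this rational in ℤ_17: compute digits iteratively via d_i = x_i mod 17, x_{i+1} = (x_i − d_i)/17. The first 6 digits are (1, 0, 6, 5, 2, 11).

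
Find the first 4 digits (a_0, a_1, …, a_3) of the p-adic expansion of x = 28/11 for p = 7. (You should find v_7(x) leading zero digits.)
(a_0, …, a_3) = (0, 1, 5, 5)

v_7(28/11) = 1, so a_0 = ... = a_0 = 0. Factor out: x = 7^1 · u with u = 4/11 a unit in ℤ_7. Expand u iteratively via a_{v+i} = u_i mod 7, u_{i+1} = (u_i − a_{v+i})/7:
  u_0 = 4/11;  a_1 = 1;  u_1 = (u_0 − 1)/7 = -1/11
  u_1 = -1/11;  a_2 = 5;  u_2 = (u_1 − 5)/7 = -8/11
  u_2 = -8/11;  a_3 = 5;  u_3 = (u_2 − 5)/7 = -9/11
Digits: (0, 1, 5, 5).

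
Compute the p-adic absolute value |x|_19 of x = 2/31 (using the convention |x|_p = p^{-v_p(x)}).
|2/31|_19 = 1

Step 1 — compute v_19(x) by factoring powers of 19 out of the numerator and denominator: v_19(2/31) = 0. Step 2 — apply |x|_p = p^{-v_p(x)} = 19^{0} = 1.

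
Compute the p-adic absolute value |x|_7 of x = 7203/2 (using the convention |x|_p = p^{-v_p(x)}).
|7203/2|_7 = 1/2401

Step 1 — compute v_7(x) by factoring powers of 7 out of the numerator and denominator: v_7(7203/2) = 4. Step 2 — apply |x|_p = p^{-v_p(x)} = 7^{-4} = 1/2401.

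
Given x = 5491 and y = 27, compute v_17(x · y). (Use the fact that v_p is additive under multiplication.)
v_17(148257) = 2

v_p(x) = 2 (factor: 5491 = 17^2 · 19); v_p(y) = 0 (factor: 27 = 17^0 · 27). Additivity: v_p(xy) = v_p(x) + v_p(y) = 2 + 0 = 2. (Direct check: xy = 148257 = 17^2 · (513).)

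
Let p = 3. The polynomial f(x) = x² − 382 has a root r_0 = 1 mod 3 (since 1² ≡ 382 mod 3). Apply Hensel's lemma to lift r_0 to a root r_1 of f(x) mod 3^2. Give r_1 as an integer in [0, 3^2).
r_1 = 7 (mod 9)

Hensel's recurrence: r_{i+1} = r_i − f(r_i)·(f′(r_i))^{-1} mod 3^{i+2}, with f′(x) = 2x. Iterate:
  r_0 = 1 (mod 3)
  r_1 = 7 (mod 9)
Final: r_1 = 7, and one checks f(r_1) ≡ 0 mod 3^2.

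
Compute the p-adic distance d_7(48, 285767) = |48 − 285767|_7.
d_7(48, 285767) = 1/16807

Step 1 — x − y = 48 − 285767 = -285719. Step 2 — v_7(-285719) = 5 (factor: -285719 = −(7^5 · 17); the sign does not affect v_p). Step 3 — |x − y|_7 = 7^{-5} = 1/16807.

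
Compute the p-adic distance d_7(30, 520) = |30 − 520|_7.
d_7(30, 520) = 1/49

Step 1 — x − y = 30 − 520 = -490. Step 2 — v_7(-490) = 2 (factor: -490 = −(7^2 · 10); the sign does not affect v_p). Step 3 — |x − y|_7 = 7^{-2} = 1/49.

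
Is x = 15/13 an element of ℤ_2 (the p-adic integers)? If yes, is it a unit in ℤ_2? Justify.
x ∈ ℤ_2^× (unit); v_2(x) = 0

ℤ_2 = {x ∈ ℚ_2 : v_2(x) ≥ 0} and ℤ_2^× = {x ∈ ℤ_2 : v_2(x) = 0}. Here v_2(15/13) = v_2(num) − v_2(den) = 0; compare against these criteria.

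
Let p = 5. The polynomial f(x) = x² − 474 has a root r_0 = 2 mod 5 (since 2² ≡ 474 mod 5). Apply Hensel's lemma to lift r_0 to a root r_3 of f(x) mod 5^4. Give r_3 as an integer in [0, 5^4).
r_3 = 82 (mod 625)

Hensel's recurrence: r_{i+1} = r_i − f(r_i)·(f′(r_i))^{-1} mod 5^{i+2}, with f′(x) = 2x. Iterate:
  r_0 = 2 (mod 5)
  r_1 = 7 (mod 25)
  r_2 = 82 (mod 125)
  r_3 = 82 (mod 625)
Final: r_3 = 82, and one checks f(r_3) ≡ 0 mod 5^4.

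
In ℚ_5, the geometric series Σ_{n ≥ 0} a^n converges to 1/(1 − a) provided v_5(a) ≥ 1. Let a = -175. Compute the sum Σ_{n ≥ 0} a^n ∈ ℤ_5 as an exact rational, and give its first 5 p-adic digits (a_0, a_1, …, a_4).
Σ a^n = 1/(1 − a) = 1/176;  first 5 digits = (1, 0, 3, 3, 3)

v_5(a) = 2 ≥ 1, so the series converges in ℤ_5 to 1/(1 − a) = 1/(1 − (-175)) = 1/176. Expand this rational in ℤ_5: compute digits iteratively via d_i = x_i mod 5, x_{i+1} = (x_i − d_i)/5. The first 5 digits are (1, 0, 3, 3, 3).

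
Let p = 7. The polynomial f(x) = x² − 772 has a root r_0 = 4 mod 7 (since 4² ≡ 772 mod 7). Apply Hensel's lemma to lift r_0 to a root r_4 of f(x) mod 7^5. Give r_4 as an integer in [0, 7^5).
r_4 = 4974 (mod 16807)

Hensel's recurrence: r_{i+1} = r_i − f(r_i)·(f′(r_i))^{-1} mod 7^{i+2}, with f′(x) = 2x. Iterate:
  r_0 = 4 (mod 7)
  r_1 = 25 (mod 49)
  r_2 = 172 (mod 343)
  r_3 = 172 (mod 2401)
  r_4 = 4974 (mod 16807)
Final: r_4 = 4974, and one checks f(r_4) ≡ 0 mod 7^5.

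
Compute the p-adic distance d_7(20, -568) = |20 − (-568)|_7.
d_7(20, -568) = 1/49

Step 1 — x − y = 20 − (-568) = 588. Step 2 — v_7(588) = 2 (factor: 588 = (7^2 · 12); the sign does not affect v_p). Step 3 — |x − y|_7 = 7^{-2} = 1/49.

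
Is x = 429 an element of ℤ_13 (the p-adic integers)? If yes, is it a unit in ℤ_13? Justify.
x ∈ ℤ_13 but not a unit; v_13(x) = 1 > 0

ℤ_13 = {x ∈ ℚ_13 : v_13(x) ≥ 0} and ℤ_13^× = {x ∈ ℤ_13 : v_13(x) = 0}. Here v_13(429) = v_13(num) − v_13(den) = 1; compare against these criteria.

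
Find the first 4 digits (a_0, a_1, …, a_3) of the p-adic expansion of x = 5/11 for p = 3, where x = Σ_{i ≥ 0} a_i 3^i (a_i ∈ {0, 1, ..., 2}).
(a_0, …, a_3) = (1, 2, 2, 1)

v_3(5/11) = 0 (numerator and denominator both coprime to 3), so x ∈ ℤ_3^×. Compute digits iteratively via a_i = x_i mod 3, x_{i+1} = (x_i − a_i)/3, with x_0 = x:
  x_0 = 5/11;  a_0 = 1;  x_1 = (x_0 − 1)/3 = -2/11
  x_1 = -2/11;  a_1 = 2;  x_2 = (x_1 − 2)/3 = -8/11
  x_2 = -8/11;  a_2 = 2;  x_3 = (x_2 − 2)/3 = -10/11
  x_3 = -10/11;  a_3 = 1;  x_4 = (x_3 − 1)/3 = -7/11
Digits: (1, 2, 2, 1).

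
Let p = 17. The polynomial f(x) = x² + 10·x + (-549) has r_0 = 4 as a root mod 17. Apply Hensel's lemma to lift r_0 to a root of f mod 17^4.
r_3 = 34021 (mod 83521)

Hensel: r_{i+1} = r_i − f(r_i)·(f′(r_i))^{-1} mod 17^{i+2}, f′(x) = 2x + 10. Iterate:
  r_0 = 4 (mod 17)
  r_1 = 208 (mod 289)
  r_2 = 4543 (mod 4913)
  r_3 = 34021 (mod 83521)
Final: r = 34021 satisfies f(r) ≡ 0 mod 17^4.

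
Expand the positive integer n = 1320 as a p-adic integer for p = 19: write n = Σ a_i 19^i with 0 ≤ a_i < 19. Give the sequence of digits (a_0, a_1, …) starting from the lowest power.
(a_0, a_1, …) = (9, 12, 3)

Repeated division by 19 gives the digits low-to-high: 1320 = 9 + 12·19^1 + 3·19^2. Digit sequence: (9, 12, 3).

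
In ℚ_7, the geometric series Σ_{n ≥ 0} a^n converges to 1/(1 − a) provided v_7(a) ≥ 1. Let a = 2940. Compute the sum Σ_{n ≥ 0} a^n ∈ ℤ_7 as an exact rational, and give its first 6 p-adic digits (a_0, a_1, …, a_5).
Σ a^n = 1/(1 − a) = -1/2939;  first 6 digits = (1, 0, 4, 1, 3, 3)

v_7(a) = 2 ≥ 1, so the series converges in ℤ_7 to 1/(1 − a) = 1/(1 − 2940) = -1/2939. Expand this rational in ℤ_7: compute digits iteratively via d_i = x_i mod 7, x_{i+1} = (x_i − d_i)/7. The first 6 digits are (1, 0, 4, 1, 3, 3).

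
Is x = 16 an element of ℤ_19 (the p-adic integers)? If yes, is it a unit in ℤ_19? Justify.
x ∈ ℤ_19^× (unit); v_19(x) = 0

ℤ_19 = {x ∈ ℚ_19 : v_19(x) ≥ 0} and ℤ_19^× = {x ∈ ℤ_19 : v_19(x) = 0}. Here v_19(16) = v_19(num) − v_19(den) = 0; compare against these criteria.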